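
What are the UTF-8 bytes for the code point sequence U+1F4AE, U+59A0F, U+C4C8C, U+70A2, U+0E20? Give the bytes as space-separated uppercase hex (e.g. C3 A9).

F0 9F 92 AE F1 99 A8 8F F3 84 B2 8C E7 82 A2 E0 B8 A0

U+1F4AE: 4-byte form → F0 9F 92 AE.
U+59A0F: 4-byte form → F1 99 A8 8F.
U+C4C8C: 4-byte form → F3 84 B2 8C.
U+70A2: 3-byte form → E7 82 A2.
U+0E20: 3-byte form → E0 B8 A0.
Concatenated (18 bytes): F0 9F 92 AE F1 99 A8 8F F3 84 B2 8C E7 82 A2 E0 B8 A0.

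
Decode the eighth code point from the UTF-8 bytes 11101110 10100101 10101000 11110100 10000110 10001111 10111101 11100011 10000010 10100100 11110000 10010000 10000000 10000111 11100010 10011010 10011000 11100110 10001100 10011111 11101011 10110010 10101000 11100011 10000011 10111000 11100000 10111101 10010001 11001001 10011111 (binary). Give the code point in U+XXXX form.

U+30F8

Offset 0: leading byte 0xEE = 11101110 → 3-byte char #1 = EE A5 A8.
Offset 3: leading byte 0xF4 = 11110100 → 4-byte char #2 = F4 86 8F BD.
Offset 7: leading byte 0xE3 = 11100011 → 3-byte char #3 = E3 82 A4.
Offset 10: leading byte 0xF0 = 11110000 → 4-byte char #4 = F0 90 80 87.
Offset 14: leading byte 0xE2 = 11100010 → 3-byte char #5 = E2 9A 98.
Offset 17: leading byte 0xE6 = 11100110 → 3-byte char #6 = E6 8C 9F.
Offset 20: leading byte 0xEB = 11101011 → 3-byte char #7 = EB B2 A8.
Offset 23: leading byte 0xE3 = 11100011 → 3-byte char #8 = E3 83 B8.
Leading byte 0xE3 = 11100011 matches 1110xxxx → 3-byte sequence.
Byte 1: 0xE3 = 11100011, payload 0011 (4 bits).
Byte 2: 0x83 = 10000011 (10xxxxxx ✓), payload 000011.
Byte 3: 0xB8 = 10111000 (10xxxxxx ✓), payload 111000.
Concatenate: 0011000011111000 = 0x30F8 (16 bits → U+30F8).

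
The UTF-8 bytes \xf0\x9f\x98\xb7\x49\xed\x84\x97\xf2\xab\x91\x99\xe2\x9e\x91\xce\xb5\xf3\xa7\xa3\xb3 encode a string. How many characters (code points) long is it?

Byte at offset 0: 0xF0 = 11110000 → 4-byte char (#1). Advance 4.
Byte at offset 4: 0x49 = 01001001 → 1-byte char (#2). Advance 1.
Byte at offset 5: 0xED = 11101101 → 3-byte char (#3). Advance 3.
Byte at offset 8: 0xF2 = 11110010 → 4-byte char (#4). Advance 4.
Byte at offset 12: 0xE2 = 11100010 → 3-byte char (#5). Advance 3.
Byte at offset 15: 0xCE = 11001110 → 2-byte char (#6). Advance 2.
Byte at offset 17: 0xF3 = 11110011 → 4-byte char (#7). Advance 4.
Reached end at offset 21 after 7 code points.

7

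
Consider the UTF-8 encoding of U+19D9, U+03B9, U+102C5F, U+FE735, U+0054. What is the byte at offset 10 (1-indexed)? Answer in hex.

0xF3

1-indexed offset 10 is 0-indexed offset 9.
U+19D9 → 3-byte form E1 A7 99 at offsets 0–2.
U+03B9 → 2-byte form CE B9 at offsets 3–4.
U+102C5F → 4-byte form F4 82 B1 9F at offsets 5–8.
U+FE735 → 4-byte form F3 BE 9C B5 at offsets 9–12.
Offset 9 falls in char 4's range; it's byte 1 of F3 BE 9C B5 = 0xF3.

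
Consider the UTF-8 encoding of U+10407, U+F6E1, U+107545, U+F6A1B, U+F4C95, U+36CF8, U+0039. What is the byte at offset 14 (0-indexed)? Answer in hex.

U+10407 → 4-byte form F0 90 90 87 at offsets 0–3.
U+F6E1 → 3-byte form EF 9B A1 at offsets 4–6.
U+107545 → 4-byte form F4 87 95 85 at offsets 7–10.
U+F6A1B → 4-byte form F3 B6 A8 9B at offsets 11–14.
Offset 14 falls in char 4's range; it's byte 4 of F3 B6 A8 9B = 0x9B.

0x9B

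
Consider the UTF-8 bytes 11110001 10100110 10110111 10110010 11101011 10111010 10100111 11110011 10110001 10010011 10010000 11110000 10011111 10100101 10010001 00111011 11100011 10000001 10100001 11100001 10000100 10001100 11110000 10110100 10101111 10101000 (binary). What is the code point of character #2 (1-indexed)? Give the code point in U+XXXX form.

U+BEA7

Offset 0: leading byte 0xF1 = 11110001 → 4-byte char #1 = F1 A6 B7 B2.
Offset 4: leading byte 0xEB = 11101011 → 3-byte char #2 = EB BA A7.
Leading byte 0xEB = 11101011 matches 1110xxxx → 3-byte sequence.
Byte 1: 0xEB = 11101011, payload 1011 (4 bits).
Byte 2: 0xBA = 10111010 (10xxxxxx ✓), payload 111010.
Byte 3: 0xA7 = 10100111 (10xxxxxx ✓), payload 100111.
Concatenate: 1011111010100111 = 0xBEA7 (16 bits → U+BEA7).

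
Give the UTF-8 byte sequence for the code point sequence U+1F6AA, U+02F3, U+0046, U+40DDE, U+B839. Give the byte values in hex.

U+1F6AA: 4-byte form → F0 9F 9A AA.
U+02F3: 2-byte form → CB B3.
U+0046: 1-byte form → 46.
U+40DDE: 4-byte form → F1 80 B7 9E.
U+B839: 3-byte form → EB A0 B9.
Concatenated (14 bytes): F0 9F 9A AA CB B3 46 F1 80 B7 9E EB A0 B9.

F0 9F 9A AA CB B3 46 F1 80 B7 9E EB A0 B9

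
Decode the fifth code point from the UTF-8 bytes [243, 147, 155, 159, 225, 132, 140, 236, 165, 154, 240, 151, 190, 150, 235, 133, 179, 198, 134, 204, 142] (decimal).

U+B173

Offset 0: leading byte 0xF3 = 11110011 → 4-byte char #1 = F3 93 9B 9F.
Offset 4: leading byte 0xE1 = 11100001 → 3-byte char #2 = E1 84 8C.
Offset 7: leading byte 0xEC = 11101100 → 3-byte char #3 = EC A5 9A.
Offset 10: leading byte 0xF0 = 11110000 → 4-byte char #4 = F0 97 BE 96.
Offset 14: leading byte 0xEB = 11101011 → 3-byte char #5 = EB 85 B3.
Leading byte 0xEB = 11101011 matches 1110xxxx → 3-byte sequence.
Byte 1: 0xEB = 11101011, payload 1011 (4 bits).
Byte 2: 0x85 = 10000101 (10xxxxxx ✓), payload 000101.
Byte 3: 0xB3 = 10110011 (10xxxxxx ✓), payload 110011.
Concatenate: 1011000101110011 = 0xB173 (16 bits → U+B173).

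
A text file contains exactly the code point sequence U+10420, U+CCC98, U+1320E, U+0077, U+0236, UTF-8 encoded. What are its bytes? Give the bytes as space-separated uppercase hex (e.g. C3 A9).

F0 90 90 A0 F3 8C B2 98 F0 93 88 8E 77 C8 B6

U+10420: 4-byte form → F0 90 90 A0.
U+CCC98: 4-byte form → F3 8C B2 98.
U+1320E: 4-byte form → F0 93 88 8E.
U+0077: 1-byte form → 77.
U+0236: 2-byte form → C8 B6.
Concatenated (15 bytes): F0 90 90 A0 F3 8C B2 98 F0 93 88 8E 77 C8 B6.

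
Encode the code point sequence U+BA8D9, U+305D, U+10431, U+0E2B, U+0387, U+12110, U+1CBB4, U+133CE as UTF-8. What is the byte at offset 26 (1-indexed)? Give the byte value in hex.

1-indexed offset 26 is 0-indexed offset 25.
U+BA8D9 → 4-byte form F2 BA A3 99 at offsets 0–3.
U+305D → 3-byte form E3 81 9D at offsets 4–6.
U+10431 → 4-byte form F0 90 90 B1 at offsets 7–10.
U+0E2B → 3-byte form E0 B8 AB at offsets 11–13.
U+0387 → 2-byte form CE 87 at offsets 14–15.
U+12110 → 4-byte form F0 92 84 90 at offsets 16–19.
U+1CBB4 → 4-byte form F0 9C AE B4 at offsets 20–23.
U+133CE → 4-byte form F0 93 8F 8E at offsets 24–27.
Offset 25 falls in char 8's range; it's byte 2 of F0 93 8F 8E = 0x93.

0x93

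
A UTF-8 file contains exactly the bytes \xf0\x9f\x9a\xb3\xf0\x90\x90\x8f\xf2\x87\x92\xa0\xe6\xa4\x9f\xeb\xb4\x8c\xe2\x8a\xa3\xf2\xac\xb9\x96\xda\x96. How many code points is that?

Byte at offset 0: 0xF0 = 11110000 → 4-byte char (#1). Advance 4.
Byte at offset 4: 0xF0 = 11110000 → 4-byte char (#2). Advance 4.
Byte at offset 8: 0xF2 = 11110010 → 4-byte char (#3). Advance 4.
Byte at offset 12: 0xE6 = 11100110 → 3-byte char (#4). Advance 3.
Byte at offset 15: 0xEB = 11101011 → 3-byte char (#5). Advance 3.
Byte at offset 18: 0xE2 = 11100010 → 3-byte char (#6). Advance 3.
Byte at offset 21: 0xF2 = 11110010 → 4-byte char (#7). Advance 4.
Byte at offset 25: 0xDA = 11011010 → 2-byte char (#8). Advance 2.
Reached end at offset 27 after 8 code points.

8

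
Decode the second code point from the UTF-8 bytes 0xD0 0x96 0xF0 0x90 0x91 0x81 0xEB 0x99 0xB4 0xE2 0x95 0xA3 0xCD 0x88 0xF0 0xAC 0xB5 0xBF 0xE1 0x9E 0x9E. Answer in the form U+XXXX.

U+10441

Offset 0: leading byte 0xD0 = 11010000 → 2-byte char #1 = D0 96.
Offset 2: leading byte 0xF0 = 11110000 → 4-byte char #2 = F0 90 91 81.
Leading byte 0xF0 = 11110000 matches 11110xxx → 4-byte sequence.
Byte 1: 0xF0 = 11110000, payload 000 (3 bits).
Byte 2: 0x90 = 10010000 (10xxxxxx ✓), payload 010000.
Byte 3: 0x91 = 10010001 (10xxxxxx ✓), payload 010001.
Byte 4: 0x81 = 10000001 (10xxxxxx ✓), payload 000001.
Concatenate: 000010000010001000001 = 0x10441 (21 bits → U+10441).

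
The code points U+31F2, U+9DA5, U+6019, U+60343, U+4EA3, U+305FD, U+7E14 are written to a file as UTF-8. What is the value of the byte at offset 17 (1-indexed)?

0xF0

1-indexed offset 17 is 0-indexed offset 16.
U+31F2 → 3-byte form E3 87 B2 at offsets 0–2.
U+9DA5 → 3-byte form E9 B6 A5 at offsets 3–5.
U+6019 → 3-byte form E6 80 99 at offsets 6–8.
U+60343 → 4-byte form F1 A0 8D 83 at offsets 9–12.
U+4EA3 → 3-byte form E4 BA A3 at offsets 13–15.
U+305FD → 4-byte form F0 B0 97 BD at offsets 16–19.
Offset 16 falls in char 6's range; it's byte 1 of F0 B0 97 BD = 0xF0.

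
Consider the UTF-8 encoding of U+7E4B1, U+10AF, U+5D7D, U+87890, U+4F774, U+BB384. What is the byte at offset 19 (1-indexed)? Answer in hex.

0xF2

1-indexed offset 19 is 0-indexed offset 18.
U+7E4B1 → 4-byte form F1 BE 92 B1 at offsets 0–3.
U+10AF → 3-byte form E1 82 AF at offsets 4–6.
U+5D7D → 3-byte form E5 B5 BD at offsets 7–9.
U+87890 → 4-byte form F2 87 A2 90 at offsets 10–13.
U+4F774 → 4-byte form F1 8F 9D B4 at offsets 14–17.
U+BB384 → 4-byte form F2 BB 8E 84 at offsets 18–21.
Offset 18 falls in char 6's range; it's byte 1 of F2 BB 8E 84 = 0xF2.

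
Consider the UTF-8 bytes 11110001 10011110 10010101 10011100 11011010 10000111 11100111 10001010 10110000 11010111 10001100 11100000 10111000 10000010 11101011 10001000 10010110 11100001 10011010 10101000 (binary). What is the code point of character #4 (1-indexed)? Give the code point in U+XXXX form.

U+05CC

Offset 0: leading byte 0xF1 = 11110001 → 4-byte char #1 = F1 9E 95 9C.
Offset 4: leading byte 0xDA = 11011010 → 2-byte char #2 = DA 87.
Offset 6: leading byte 0xE7 = 11100111 → 3-byte char #3 = E7 8A B0.
Offset 9: leading byte 0xD7 = 11010111 → 2-byte char #4 = D7 8C.
Leading byte 0xD7 = 11010111 matches 110xxxxx → 2-byte sequence.
Byte 1: 0xD7 = 11010111, payload 10111 (5 bits).
Byte 2: 0x8C = 10001100 (10xxxxxx ✓), payload 001100.
Concatenate: 10111001100 = 0x5CC (11 bits → U+05CC).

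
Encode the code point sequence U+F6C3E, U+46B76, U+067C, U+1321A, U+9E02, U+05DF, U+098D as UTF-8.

U+F6C3E: 4-byte form → F3 B6 B0 BE.
U+46B76: 4-byte form → F1 86 AD B6.
U+067C: 2-byte form → D9 BC.
U+1321A: 4-byte form → F0 93 88 9A.
U+9E02: 3-byte form → E9 B8 82.
U+05DF: 2-byte form → D7 9F.
U+098D: 3-byte form → E0 A6 8D.
Concatenated (22 bytes): F3 B6 B0 BE F1 86 AD B6 D9 BC F0 93 88 9A E9 B8 82 D7 9F E0 A6 8D.

F3 B6 B0 BE F1 86 AD B6 D9 BC F0 93 88 9A E9 B8 82 D7 9F E0 A6 8D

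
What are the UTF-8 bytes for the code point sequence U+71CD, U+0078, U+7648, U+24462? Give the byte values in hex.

E7 87 8D 78 E7 99 88 F0 A4 91 A2

U+71CD: 3-byte form → E7 87 8D.
U+0078: 1-byte form → 78.
U+7648: 3-byte form → E7 99 88.
U+24462: 4-byte form → F0 A4 91 A2.
Concatenated (11 bytes): E7 87 8D 78 E7 99 88 F0 A4 91 A2.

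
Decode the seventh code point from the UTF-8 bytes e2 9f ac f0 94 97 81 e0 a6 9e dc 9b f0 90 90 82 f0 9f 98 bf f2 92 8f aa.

Offset 0: leading byte 0xE2 = 11100010 → 3-byte char #1 = E2 9F AC.
Offset 3: leading byte 0xF0 = 11110000 → 4-byte char #2 = F0 94 97 81.
Offset 7: leading byte 0xE0 = 11100000 → 3-byte char #3 = E0 A6 9E.
Offset 10: leading byte 0xDC = 11011100 → 2-byte char #4 = DC 9B.
Offset 12: leading byte 0xF0 = 11110000 → 4-byte char #5 = F0 90 90 82.
Offset 16: leading byte 0xF0 = 11110000 → 4-byte char #6 = F0 9F 98 BF.
Offset 20: leading byte 0xF2 = 11110010 → 4-byte char #7 = F2 92 8F AA.
Leading byte 0xF2 = 11110010 matches 11110xxx → 4-byte sequence.
Byte 1: 0xF2 = 11110010, payload 010 (3 bits).
Byte 2: 0x92 = 10010010 (10xxxxxx ✓), payload 010010.
Byte 3: 0x8F = 10001111 (10xxxxxx ✓), payload 001111.
Byte 4: 0xAA = 10101010 (10xxxxxx ✓), payload 101010.
Concatenate: 010010010001111101010 = 0x923EA (21 bits → U+923EA).

U+923EA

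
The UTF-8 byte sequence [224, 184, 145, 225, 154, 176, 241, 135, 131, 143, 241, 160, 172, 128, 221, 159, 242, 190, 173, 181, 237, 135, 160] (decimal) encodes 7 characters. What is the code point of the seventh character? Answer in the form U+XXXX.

Offset 0: leading byte 0xE0 = 11100000 → 3-byte char #1 = E0 B8 91.
Offset 3: leading byte 0xE1 = 11100001 → 3-byte char #2 = E1 9A B0.
Offset 6: leading byte 0xF1 = 11110001 → 4-byte char #3 = F1 87 83 8F.
Offset 10: leading byte 0xF1 = 11110001 → 4-byte char #4 = F1 A0 AC 80.
Offset 14: leading byte 0xDD = 11011101 → 2-byte char #5 = DD 9F.
Offset 16: leading byte 0xF2 = 11110010 → 4-byte char #6 = F2 BE AD B5.
Offset 20: leading byte 0xED = 11101101 → 3-byte char #7 = ED 87 A0.
Leading byte 0xED = 11101101 matches 1110xxxx → 3-byte sequence.
Byte 1: 0xED = 11101101, payload 1101 (4 bits).
Byte 2: 0x87 = 10000111 (10xxxxxx ✓), payload 000111.
Byte 3: 0xA0 = 10100000 (10xxxxxx ✓), payload 100000.
Concatenate: 1101000111100000 = 0xD1E0 (16 bits → U+D1E0).

U+D1E0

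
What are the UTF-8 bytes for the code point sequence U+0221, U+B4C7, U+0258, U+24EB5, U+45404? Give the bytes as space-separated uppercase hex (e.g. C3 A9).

C8 A1 EB 93 87 C9 98 F0 A4 BA B5 F1 85 90 84

U+0221: 2-byte form → C8 A1.
U+B4C7: 3-byte form → EB 93 87.
U+0258: 2-byte form → C9 98.
U+24EB5: 4-byte form → F0 A4 BA B5.
U+45404: 4-byte form → F1 85 90 84.
Concatenated (15 bytes): C8 A1 EB 93 87 C9 98 F0 A4 BA B5 F1 85 90 84.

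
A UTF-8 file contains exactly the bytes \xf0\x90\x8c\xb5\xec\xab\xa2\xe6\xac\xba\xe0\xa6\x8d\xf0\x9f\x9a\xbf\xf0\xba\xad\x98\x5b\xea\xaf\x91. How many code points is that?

Byte at offset 0: 0xF0 = 11110000 → 4-byte char (#1). Advance 4.
Byte at offset 4: 0xEC = 11101100 → 3-byte char (#2). Advance 3.
Byte at offset 7: 0xE6 = 11100110 → 3-byte char (#3). Advance 3.
Byte at offset 10: 0xE0 = 11100000 → 3-byte char (#4). Advance 3.
Byte at offset 13: 0xF0 = 11110000 → 4-byte char (#5). Advance 4.
Byte at offset 17: 0xF0 = 11110000 → 4-byte char (#6). Advance 4.
Byte at offset 21: 0x5B = 01011011 → 1-byte char (#7). Advance 1.
Byte at offset 22: 0xEA = 11101010 → 3-byte char (#8). Advance 3.
Reached end at offset 25 after 8 code points.

8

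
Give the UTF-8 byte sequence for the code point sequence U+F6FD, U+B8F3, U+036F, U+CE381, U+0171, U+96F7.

U+F6FD: 3-byte form → EF 9B BD.
U+B8F3: 3-byte form → EB A3 B3.
U+036F: 2-byte form → CD AF.
U+CE381: 4-byte form → F3 8E 8E 81.
U+0171: 2-byte form → C5 B1.
U+96F7: 3-byte form → E9 9B B7.
Concatenated (17 bytes): EF 9B BD EB A3 B3 CD AF F3 8E 8E 81 C5 B1 E9 9B B7.

EF 9B BD EB A3 B3 CD AF F3 8E 8E 81 C5 B1 E9 9B B7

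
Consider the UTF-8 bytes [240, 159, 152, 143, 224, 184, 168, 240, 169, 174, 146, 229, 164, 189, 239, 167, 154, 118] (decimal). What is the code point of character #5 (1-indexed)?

U+F9DA

Offset 0: leading byte 0xF0 = 11110000 → 4-byte char #1 = F0 9F 98 8F.
Offset 4: leading byte 0xE0 = 11100000 → 3-byte char #2 = E0 B8 A8.
Offset 7: leading byte 0xF0 = 11110000 → 4-byte char #3 = F0 A9 AE 92.
Offset 11: leading byte 0xE5 = 11100101 → 3-byte char #4 = E5 A4 BD.
Offset 14: leading byte 0xEF = 11101111 → 3-byte char #5 = EF A7 9A.
Leading byte 0xEF = 11101111 matches 1110xxxx → 3-byte sequence.
Byte 1: 0xEF = 11101111, payload 1111 (4 bits).
Byte 2: 0xA7 = 10100111 (10xxxxxx ✓), payload 100111.
Byte 3: 0x9A = 10011010 (10xxxxxx ✓), payload 011010.
Concatenate: 1111100111011010 = 0xF9DA (16 bits → U+F9DA).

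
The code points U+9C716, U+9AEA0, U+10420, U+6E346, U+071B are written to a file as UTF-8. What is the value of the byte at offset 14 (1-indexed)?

0xAE

1-indexed offset 14 is 0-indexed offset 13.
U+9C716 → 4-byte form F2 9C 9C 96 at offsets 0–3.
U+9AEA0 → 4-byte form F2 9A BA A0 at offsets 4–7.
U+10420 → 4-byte form F0 90 90 A0 at offsets 8–11.
U+6E346 → 4-byte form F1 AE 8D 86 at offsets 12–15.
Offset 13 falls in char 4's range; it's byte 2 of F1 AE 8D 86 = 0xAE.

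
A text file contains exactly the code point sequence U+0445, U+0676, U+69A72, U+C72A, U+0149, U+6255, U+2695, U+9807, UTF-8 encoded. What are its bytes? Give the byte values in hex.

D1 85 D9 B6 F1 A9 A9 B2 EC 9C AA C5 89 E6 89 95 E2 9A 95 E9 A0 87

U+0445: 2-byte form → D1 85.
U+0676: 2-byte form → D9 B6.
U+69A72: 4-byte form → F1 A9 A9 B2.
U+C72A: 3-byte form → EC 9C AA.
U+0149: 2-byte form → C5 89.
U+6255: 3-byte form → E6 89 95.
U+2695: 3-byte form → E2 9A 95.
U+9807: 3-byte form → E9 A0 87.
Concatenated (22 bytes): D1 85 D9 B6 F1 A9 A9 B2 EC 9C AA C5 89 E6 89 95 E2 9A 95 E9 A0 87.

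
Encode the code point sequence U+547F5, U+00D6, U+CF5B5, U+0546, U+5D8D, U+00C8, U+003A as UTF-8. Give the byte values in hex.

F1 94 9F B5 C3 96 F3 8F 96 B5 D5 86 E5 B6 8D C3 88 3A

U+547F5: 4-byte form → F1 94 9F B5.
U+00D6: 2-byte form → C3 96.
U+CF5B5: 4-byte form → F3 8F 96 B5.
U+0546: 2-byte form → D5 86.
U+5D8D: 3-byte form → E5 B6 8D.
U+00C8: 2-byte form → C3 88.
U+003A: 1-byte form → 3A.
Concatenated (18 bytes): F1 94 9F B5 C3 96 F3 8F 96 B5 D5 86 E5 B6 8D C3 88 3A.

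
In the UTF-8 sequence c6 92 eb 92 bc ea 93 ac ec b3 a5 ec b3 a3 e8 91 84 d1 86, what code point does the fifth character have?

Offset 0: leading byte 0xC6 = 11000110 → 2-byte char #1 = C6 92.
Offset 2: leading byte 0xEB = 11101011 → 3-byte char #2 = EB 92 BC.
Offset 5: leading byte 0xEA = 11101010 → 3-byte char #3 = EA 93 AC.
Offset 8: leading byte 0xEC = 11101100 → 3-byte char #4 = EC B3 A5.
Offset 11: leading byte 0xEC = 11101100 → 3-byte char #5 = EC B3 A3.
Leading byte 0xEC = 11101100 matches 1110xxxx → 3-byte sequence.
Byte 1: 0xEC = 11101100, payload 1100 (4 bits).
Byte 2: 0xB3 = 10110011 (10xxxxxx ✓), payload 110011.
Byte 3: 0xA3 = 10100011 (10xxxxxx ✓), payload 100011.
Concatenate: 1100110011100011 = 0xCCE3 (16 bits → U+CCE3).

U+CCE3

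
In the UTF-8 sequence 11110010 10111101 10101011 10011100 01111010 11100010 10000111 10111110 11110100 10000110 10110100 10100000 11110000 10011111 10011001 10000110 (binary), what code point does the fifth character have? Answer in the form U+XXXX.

Offset 0: leading byte 0xF2 = 11110010 → 4-byte char #1 = F2 BD AB 9C.
Offset 4: leading byte 0x7A = 01111010 → 1-byte char #2 = 7A.
Offset 5: leading byte 0xE2 = 11100010 → 3-byte char #3 = E2 87 BE.
Offset 8: leading byte 0xF4 = 11110100 → 4-byte char #4 = F4 86 B4 A0.
Offset 12: leading byte 0xF0 = 11110000 → 4-byte char #5 = F0 9F 99 86.
Leading byte 0xF0 = 11110000 matches 11110xxx → 4-byte sequence.
Byte 1: 0xF0 = 11110000, payload 000 (3 bits).
Byte 2: 0x9F = 10011111 (10xxxxxx ✓), payload 011111.
Byte 3: 0x99 = 10011001 (10xxxxxx ✓), payload 011001.
Byte 4: 0x86 = 10000110 (10xxxxxx ✓), payload 000110.
Concatenate: 000011111011001000110 = 0x1F646 (21 bits → U+1F646).

U+1F646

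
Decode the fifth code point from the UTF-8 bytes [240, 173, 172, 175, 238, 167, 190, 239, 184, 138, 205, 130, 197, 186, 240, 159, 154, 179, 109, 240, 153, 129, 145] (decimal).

Offset 0: leading byte 0xF0 = 11110000 → 4-byte char #1 = F0 AD AC AF.
Offset 4: leading byte 0xEE = 11101110 → 3-byte char #2 = EE A7 BE.
Offset 7: leading byte 0xEF = 11101111 → 3-byte char #3 = EF B8 8A.
Offset 10: leading byte 0xCD = 11001101 → 2-byte char #4 = CD 82.
Offset 12: leading byte 0xC5 = 11000101 → 2-byte char #5 = C5 BA.
Leading byte 0xC5 = 11000101 matches 110xxxxx → 2-byte sequence.
Byte 1: 0xC5 = 11000101, payload 00101 (5 bits).
Byte 2: 0xBA = 10111010 (10xxxxxx ✓), payload 111010.
Concatenate: 00101111010 = 0x17A (11 bits → U+017A).

U+017A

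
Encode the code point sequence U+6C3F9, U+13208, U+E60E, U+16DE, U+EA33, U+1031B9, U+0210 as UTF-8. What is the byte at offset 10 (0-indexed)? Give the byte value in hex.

U+6C3F9 → 4-byte form F1 AC 8F B9 at offsets 0–3.
U+13208 → 4-byte form F0 93 88 88 at offsets 4–7.
U+E60E → 3-byte form EE 98 8E at offsets 8–10.
Offset 10 falls in char 3's range; it's byte 3 of EE 98 8E = 0x8E.

0x8E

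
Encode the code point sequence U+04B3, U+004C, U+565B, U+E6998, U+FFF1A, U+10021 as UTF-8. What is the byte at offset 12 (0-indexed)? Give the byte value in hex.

0xBC

U+04B3 → 2-byte form D2 B3 at offsets 0–1.
U+004C → 1-byte form 4C at offsets 2–2.
U+565B → 3-byte form E5 99 9B at offsets 3–5.
U+E6998 → 4-byte form F3 A6 A6 98 at offsets 6–9.
U+FFF1A → 4-byte form F3 BF BC 9A at offsets 10–13.
Offset 12 falls in char 5's range; it's byte 3 of F3 BF BC 9A = 0xBC.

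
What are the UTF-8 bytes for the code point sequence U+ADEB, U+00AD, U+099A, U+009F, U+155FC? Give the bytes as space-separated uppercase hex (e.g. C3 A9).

U+ADEB: 3-byte form → EA B7 AB.
U+00AD: 2-byte form → C2 AD.
U+099A: 3-byte form → E0 A6 9A.
U+009F: 2-byte form → C2 9F.
U+155FC: 4-byte form → F0 95 97 BC.
Concatenated (14 bytes): EA B7 AB C2 AD E0 A6 9A C2 9F F0 95 97 BC.

EA B7 AB C2 AD E0 A6 9A C2 9F F0 95 97 BC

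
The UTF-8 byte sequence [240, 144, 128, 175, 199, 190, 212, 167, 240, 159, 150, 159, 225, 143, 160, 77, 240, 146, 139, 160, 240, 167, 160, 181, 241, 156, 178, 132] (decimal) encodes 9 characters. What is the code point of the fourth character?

Offset 0: leading byte 0xF0 = 11110000 → 4-byte char #1 = F0 90 80 AF.
Offset 4: leading byte 0xC7 = 11000111 → 2-byte char #2 = C7 BE.
Offset 6: leading byte 0xD4 = 11010100 → 2-byte char #3 = D4 A7.
Offset 8: leading byte 0xF0 = 11110000 → 4-byte char #4 = F0 9F 96 9F.
Leading byte 0xF0 = 11110000 matches 11110xxx → 4-byte sequence.
Byte 1: 0xF0 = 11110000, payload 000 (3 bits).
Byte 2: 0x9F = 10011111 (10xxxxxx ✓), payload 011111.
Byte 3: 0x96 = 10010110 (10xxxxxx ✓), payload 010110.
Byte 4: 0x9F = 10011111 (10xxxxxx ✓), payload 011111.
Concatenate: 000011111010110011111 = 0x1F59F (21 bits → U+1F59F).

U+1F59F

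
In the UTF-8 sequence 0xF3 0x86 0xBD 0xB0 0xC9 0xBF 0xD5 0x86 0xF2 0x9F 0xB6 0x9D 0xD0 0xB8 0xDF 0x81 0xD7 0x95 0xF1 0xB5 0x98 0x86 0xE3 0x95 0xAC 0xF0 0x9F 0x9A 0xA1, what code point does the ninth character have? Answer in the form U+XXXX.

Offset 0: leading byte 0xF3 = 11110011 → 4-byte char #1 = F3 86 BD B0.
Offset 4: leading byte 0xC9 = 11001001 → 2-byte char #2 = C9 BF.
Offset 6: leading byte 0xD5 = 11010101 → 2-byte char #3 = D5 86.
Offset 8: leading byte 0xF2 = 11110010 → 4-byte char #4 = F2 9F B6 9D.
Offset 12: leading byte 0xD0 = 11010000 → 2-byte char #5 = D0 B8.
Offset 14: leading byte 0xDF = 11011111 → 2-byte char #6 = DF 81.
Offset 16: leading byte 0xD7 = 11010111 → 2-byte char #7 = D7 95.
Offset 18: leading byte 0xF1 = 11110001 → 4-byte char #8 = F1 B5 98 86.
Offset 22: leading byte 0xE3 = 11100011 → 3-byte char #9 = E3 95 AC.
Leading byte 0xE3 = 11100011 matches 1110xxxx → 3-byte sequence.
Byte 1: 0xE3 = 11100011, payload 0011 (4 bits).
Byte 2: 0x95 = 10010101 (10xxxxxx ✓), payload 010101.
Byte 3: 0xAC = 10101100 (10xxxxxx ✓), payload 101100.
Concatenate: 0011010101101100 = 0x356C (16 bits → U+356C).

U+356C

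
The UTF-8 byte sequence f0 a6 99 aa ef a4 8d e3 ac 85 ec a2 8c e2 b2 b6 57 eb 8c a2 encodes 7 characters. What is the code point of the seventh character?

U+B322

Offset 0: leading byte 0xF0 = 11110000 → 4-byte char #1 = F0 A6 99 AA.
Offset 4: leading byte 0xEF = 11101111 → 3-byte char #2 = EF A4 8D.
Offset 7: leading byte 0xE3 = 11100011 → 3-byte char #3 = E3 AC 85.
Offset 10: leading byte 0xEC = 11101100 → 3-byte char #4 = EC A2 8C.
Offset 13: leading byte 0xE2 = 11100010 → 3-byte char #5 = E2 B2 B6.
Offset 16: leading byte 0x57 = 01010111 → 1-byte char #6 = 57.
Offset 17: leading byte 0xEB = 11101011 → 3-byte char #7 = EB 8C A2.
Leading byte 0xEB = 11101011 matches 1110xxxx → 3-byte sequence.
Byte 1: 0xEB = 11101011, payload 1011 (4 bits).
Byte 2: 0x8C = 10001100 (10xxxxxx ✓), payload 001100.
Byte 3: 0xA2 = 10100010 (10xxxxxx ✓), payload 100010.
Concatenate: 1011001100100010 = 0xB322 (16 bits → U+B322).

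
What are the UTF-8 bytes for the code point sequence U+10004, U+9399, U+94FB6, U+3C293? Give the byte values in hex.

F0 90 80 84 E9 8E 99 F2 94 BE B6 F0 BC 8A 93

U+10004: 4-byte form → F0 90 80 84.
U+9399: 3-byte form → E9 8E 99.
U+94FB6: 4-byte form → F2 94 BE B6.
U+3C293: 4-byte form → F0 BC 8A 93.
Concatenated (15 bytes): F0 90 80 84 E9 8E 99 F2 94 BE B6 F0 BC 8A 93.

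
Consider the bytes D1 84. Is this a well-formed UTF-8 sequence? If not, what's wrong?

valid

Leading byte 0xD1 = 11010001 → 2-byte form.
Continuation bytes 0x84=10000100 all match 10xxxxxx.
Decoded value 0x444 is ≥ 0x80 (shortest form) and not a surrogate.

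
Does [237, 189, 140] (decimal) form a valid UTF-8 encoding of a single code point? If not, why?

invalid (encodes a surrogate (U+D800–U+DFFF))

Structurally a 3-byte sequence; payload = 0xDF4C.
But 0xDF4C is in U+D800–U+DFFF, the surrogate range. Surrogates are not Unicode scalar values and are forbidden in UTF-8.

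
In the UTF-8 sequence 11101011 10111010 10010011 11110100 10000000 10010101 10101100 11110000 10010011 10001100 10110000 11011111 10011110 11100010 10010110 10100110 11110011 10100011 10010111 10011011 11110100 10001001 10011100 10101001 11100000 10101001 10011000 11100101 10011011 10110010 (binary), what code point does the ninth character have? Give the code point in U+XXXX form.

U+56F2

Offset 0: leading byte 0xEB = 11101011 → 3-byte char #1 = EB BA 93.
Offset 3: leading byte 0xF4 = 11110100 → 4-byte char #2 = F4 80 95 AC.
Offset 7: leading byte 0xF0 = 11110000 → 4-byte char #3 = F0 93 8C B0.
Offset 11: leading byte 0xDF = 11011111 → 2-byte char #4 = DF 9E.
Offset 13: leading byte 0xE2 = 11100010 → 3-byte char #5 = E2 96 A6.
Offset 16: leading byte 0xF3 = 11110011 → 4-byte char #6 = F3 A3 97 9B.
Offset 20: leading byte 0xF4 = 11110100 → 4-byte char #7 = F4 89 9C A9.
Offset 24: leading byte 0xE0 = 11100000 → 3-byte char #8 = E0 A9 98.
Offset 27: leading byte 0xE5 = 11100101 → 3-byte char #9 = E5 9B B2.
Leading byte 0xE5 = 11100101 matches 1110xxxx → 3-byte sequence.
Byte 1: 0xE5 = 11100101, payload 0101 (4 bits).
Byte 2: 0x9B = 10011011 (10xxxxxx ✓), payload 011011.
Byte 3: 0xB2 = 10110010 (10xxxxxx ✓), payload 110010.
Concatenate: 0101011011110010 = 0x56F2 (16 bits → U+56F2).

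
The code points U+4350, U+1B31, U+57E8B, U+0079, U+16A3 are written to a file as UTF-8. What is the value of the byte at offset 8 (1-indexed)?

1-indexed offset 8 is 0-indexed offset 7.
U+4350 → 3-byte form E4 8D 90 at offsets 0–2.
U+1B31 → 3-byte form E1 AC B1 at offsets 3–5.
U+57E8B → 4-byte form F1 97 BA 8B at offsets 6–9.
Offset 7 falls in char 3's range; it's byte 2 of F1 97 BA 8B = 0x97.

0x97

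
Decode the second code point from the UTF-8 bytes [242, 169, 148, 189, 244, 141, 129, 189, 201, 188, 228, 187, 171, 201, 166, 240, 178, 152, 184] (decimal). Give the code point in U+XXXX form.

U+10D07D

Offset 0: leading byte 0xF2 = 11110010 → 4-byte char #1 = F2 A9 94 BD.
Offset 4: leading byte 0xF4 = 11110100 → 4-byte char #2 = F4 8D 81 BD.
Leading byte 0xF4 = 11110100 matches 11110xxx → 4-byte sequence.
Byte 1: 0xF4 = 11110100, payload 100 (3 bits).
Byte 2: 0x8D = 10001101 (10xxxxxx ✓), payload 001101.
Byte 3: 0x81 = 10000001 (10xxxxxx ✓), payload 000001.
Byte 4: 0xBD = 10111101 (10xxxxxx ✓), payload 111101.
Concatenate: 100001101000001111101 = 0x10D07D (21 bits → U+10D07D).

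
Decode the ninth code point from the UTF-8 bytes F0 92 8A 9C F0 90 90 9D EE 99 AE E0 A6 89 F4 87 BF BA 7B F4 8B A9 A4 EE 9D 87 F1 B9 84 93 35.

U+79113

Offset 0: leading byte 0xF0 = 11110000 → 4-byte char #1 = F0 92 8A 9C.
Offset 4: leading byte 0xF0 = 11110000 → 4-byte char #2 = F0 90 90 9D.
Offset 8: leading byte 0xEE = 11101110 → 3-byte char #3 = EE 99 AE.
Offset 11: leading byte 0xE0 = 11100000 → 3-byte char #4 = E0 A6 89.
Offset 14: leading byte 0xF4 = 11110100 → 4-byte char #5 = F4 87 BF BA.
Offset 18: leading byte 0x7B = 01111011 → 1-byte char #6 = 7B.
Offset 19: leading byte 0xF4 = 11110100 → 4-byte char #7 = F4 8B A9 A4.
Offset 23: leading byte 0xEE = 11101110 → 3-byte char #8 = EE 9D 87.
Offset 26: leading byte 0xF1 = 11110001 → 4-byte char #9 = F1 B9 84 93.
Leading byte 0xF1 = 11110001 matches 11110xxx → 4-byte sequence.
Byte 1: 0xF1 = 11110001, payload 001 (3 bits).
Byte 2: 0xB9 = 10111001 (10xxxxxx ✓), payload 111001.
Byte 3: 0x84 = 10000100 (10xxxxxx ✓), payload 000100.
Byte 4: 0x93 = 10010011 (10xxxxxx ✓), payload 010011.
Concatenate: 001111001000100010011 = 0x79113 (21 bits → U+79113).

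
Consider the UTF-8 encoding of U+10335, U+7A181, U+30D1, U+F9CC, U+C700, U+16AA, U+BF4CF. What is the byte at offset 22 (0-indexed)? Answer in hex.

U+10335 → 4-byte form F0 90 8C B5 at offsets 0–3.
U+7A181 → 4-byte form F1 BA 86 81 at offsets 4–7.
U+30D1 → 3-byte form E3 83 91 at offsets 8–10.
U+F9CC → 3-byte form EF A7 8C at offsets 11–13.
U+C700 → 3-byte form EC 9C 80 at offsets 14–16.
U+16AA → 3-byte form E1 9A AA at offsets 17–19.
U+BF4CF → 4-byte form F2 BF 93 8F at offsets 20–23.
Offset 22 falls in char 7's range; it's byte 3 of F2 BF 93 8F = 0x93.

0x93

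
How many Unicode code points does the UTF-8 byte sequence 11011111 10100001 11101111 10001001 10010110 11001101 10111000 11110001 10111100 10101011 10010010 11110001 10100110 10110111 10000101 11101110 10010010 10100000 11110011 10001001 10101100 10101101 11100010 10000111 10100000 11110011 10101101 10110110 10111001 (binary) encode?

9

Byte at offset 0: 0xDF = 11011111 → 2-byte char (#1). Advance 2.
Byte at offset 2: 0xEF = 11101111 → 3-byte char (#2). Advance 3.
Byte at offset 5: 0xCD = 11001101 → 2-byte char (#3). Advance 2.
Byte at offset 7: 0xF1 = 11110001 → 4-byte char (#4). Advance 4.
Byte at offset 11: 0xF1 = 11110001 → 4-byte char (#5). Advance 4.
Byte at offset 15: 0xEE = 11101110 → 3-byte char (#6). Advance 3.
Byte at offset 18: 0xF3 = 11110011 → 4-byte char (#7). Advance 4.
Byte at offset 22: 0xE2 = 11100010 → 3-byte char (#8). Advance 3.
Byte at offset 25: 0xF3 = 11110011 → 4-byte char (#9). Advance 4.
Reached end at offset 29 after 9 code points.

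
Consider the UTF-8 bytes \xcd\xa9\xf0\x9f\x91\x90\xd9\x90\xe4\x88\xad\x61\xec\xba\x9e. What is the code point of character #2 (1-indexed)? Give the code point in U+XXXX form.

U+1F450

Offset 0: leading byte 0xCD = 11001101 → 2-byte char #1 = CD A9.
Offset 2: leading byte 0xF0 = 11110000 → 4-byte char #2 = F0 9F 91 90.
Leading byte 0xF0 = 11110000 matches 11110xxx → 4-byte sequence.
Byte 1: 0xF0 = 11110000, payload 000 (3 bits).
Byte 2: 0x9F = 10011111 (10xxxxxx ✓), payload 011111.
Byte 3: 0x91 = 10010001 (10xxxxxx ✓), payload 010001.
Byte 4: 0x90 = 10010000 (10xxxxxx ✓), payload 010000.
Concatenate: 000011111010001010000 = 0x1F450 (21 bits → U+1F450).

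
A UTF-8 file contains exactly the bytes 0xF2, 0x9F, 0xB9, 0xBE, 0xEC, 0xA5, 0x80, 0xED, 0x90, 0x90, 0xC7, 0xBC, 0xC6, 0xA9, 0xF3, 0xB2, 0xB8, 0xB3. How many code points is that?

Byte at offset 0: 0xF2 = 11110010 → 4-byte char (#1). Advance 4.
Byte at offset 4: 0xEC = 11101100 → 3-byte char (#2). Advance 3.
Byte at offset 7: 0xED = 11101101 → 3-byte char (#3). Advance 3.
Byte at offset 10: 0xC7 = 11000111 → 2-byte char (#4). Advance 2.
Byte at offset 12: 0xC6 = 11000110 → 2-byte char (#5). Advance 2.
Byte at offset 14: 0xF3 = 11110011 → 4-byte char (#6). Advance 4.
Reached end at offset 18 after 6 code points.

6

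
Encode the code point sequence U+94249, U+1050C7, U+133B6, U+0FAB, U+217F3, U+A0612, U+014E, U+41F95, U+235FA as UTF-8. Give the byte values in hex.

F2 94 89 89 F4 85 83 87 F0 93 8E B6 E0 BE AB F0 A1 9F B3 F2 A0 98 92 C5 8E F1 81 BE 95 F0 A3 97 BA

U+94249: 4-byte form → F2 94 89 89.
U+1050C7: 4-byte form → F4 85 83 87.
U+133B6: 4-byte form → F0 93 8E B6.
U+0FAB: 3-byte form → E0 BE AB.
U+217F3: 4-byte form → F0 A1 9F B3.
U+A0612: 4-byte form → F2 A0 98 92.
U+014E: 2-byte form → C5 8E.
U+41F95: 4-byte form → F1 81 BE 95.
U+235FA: 4-byte form → F0 A3 97 BA.
Concatenated (33 bytes): F2 94 89 89 F4 85 83 87 F0 93 8E B6 E0 BE AB F0 A1 9F B3 F2 A0 98 92 C5 8E F1 81 BE 95 F0 A3 97 BA.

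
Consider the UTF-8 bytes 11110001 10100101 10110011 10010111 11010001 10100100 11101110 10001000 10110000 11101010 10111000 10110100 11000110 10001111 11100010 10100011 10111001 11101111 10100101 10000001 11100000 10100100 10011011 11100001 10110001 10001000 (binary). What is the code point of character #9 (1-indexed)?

U+1C48

Offset 0: leading byte 0xF1 = 11110001 → 4-byte char #1 = F1 A5 B3 97.
Offset 4: leading byte 0xD1 = 11010001 → 2-byte char #2 = D1 A4.
Offset 6: leading byte 0xEE = 11101110 → 3-byte char #3 = EE 88 B0.
Offset 9: leading byte 0xEA = 11101010 → 3-byte char #4 = EA B8 B4.
Offset 12: leading byte 0xC6 = 11000110 → 2-byte char #5 = C6 8F.
Offset 14: leading byte 0xE2 = 11100010 → 3-byte char #6 = E2 A3 B9.
Offset 17: leading byte 0xEF = 11101111 → 3-byte char #7 = EF A5 81.
Offset 20: leading byte 0xE0 = 11100000 → 3-byte char #8 = E0 A4 9B.
Offset 23: leading byte 0xE1 = 11100001 → 3-byte char #9 = E1 B1 88.
Leading byte 0xE1 = 11100001 matches 1110xxxx → 3-byte sequence.
Byte 1: 0xE1 = 11100001, payload 0001 (4 bits).
Byte 2: 0xB1 = 10110001 (10xxxxxx ✓), payload 110001.
Byte 3: 0x88 = 10001000 (10xxxxxx ✓), payload 001000.
Concatenate: 0001110001001000 = 0x1C48 (16 bits → U+1C48).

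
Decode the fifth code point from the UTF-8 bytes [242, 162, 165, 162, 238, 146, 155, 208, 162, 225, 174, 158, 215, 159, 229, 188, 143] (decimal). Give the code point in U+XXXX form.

Offset 0: leading byte 0xF2 = 11110010 → 4-byte char #1 = F2 A2 A5 A2.
Offset 4: leading byte 0xEE = 11101110 → 3-byte char #2 = EE 92 9B.
Offset 7: leading byte 0xD0 = 11010000 → 2-byte char #3 = D0 A2.
Offset 9: leading byte 0xE1 = 11100001 → 3-byte char #4 = E1 AE 9E.
Offset 12: leading byte 0xD7 = 11010111 → 2-byte char #5 = D7 9F.
Leading byte 0xD7 = 11010111 matches 110xxxxx → 2-byte sequence.
Byte 1: 0xD7 = 11010111, payload 10111 (5 bits).
Byte 2: 0x9F = 10011111 (10xxxxxx ✓), payload 011111.
Concatenate: 10111011111 = 0x5DF (11 bits → U+05DF).

U+05DF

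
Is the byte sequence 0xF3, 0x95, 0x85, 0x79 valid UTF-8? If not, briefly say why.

Leading byte 0xF3 = 11110011 → 4-byte form.
Byte 4 is 0x79 = 01111001, which is not 10xxxxxx — expected a continuation byte.

invalid (non-continuation byte where continuation expected)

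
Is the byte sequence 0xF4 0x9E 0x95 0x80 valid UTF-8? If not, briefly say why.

Leading byte 0xF4 = 11110100 → 4-byte form.
Payload = 0x11E540, which exceeds U+10FFFF, the maximum Unicode code point. (Leading bytes F5–FF, or F4 followed by ≥ 0x90, are invalid.)

invalid (encodes a value above U+10FFFF)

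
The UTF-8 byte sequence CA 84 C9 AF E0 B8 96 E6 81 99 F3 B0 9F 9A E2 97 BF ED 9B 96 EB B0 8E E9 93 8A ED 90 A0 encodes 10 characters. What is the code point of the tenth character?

Offset 0: leading byte 0xCA = 11001010 → 2-byte char #1 = CA 84.
Offset 2: leading byte 0xC9 = 11001001 → 2-byte char #2 = C9 AF.
Offset 4: leading byte 0xE0 = 11100000 → 3-byte char #3 = E0 B8 96.
Offset 7: leading byte 0xE6 = 11100110 → 3-byte char #4 = E6 81 99.
Offset 10: leading byte 0xF3 = 11110011 → 4-byte char #5 = F3 B0 9F 9A.
Offset 14: leading byte 0xE2 = 11100010 → 3-byte char #6 = E2 97 BF.
Offset 17: leading byte 0xED = 11101101 → 3-byte char #7 = ED 9B 96.
Offset 20: leading byte 0xEB = 11101011 → 3-byte char #8 = EB B0 8E.
Offset 23: leading byte 0xE9 = 11101001 → 3-byte char #9 = E9 93 8A.
Offset 26: leading byte 0xED = 11101101 → 3-byte char #10 = ED 90 A0.
Leading byte 0xED = 11101101 matches 1110xxxx → 3-byte sequence.
Byte 1: 0xED = 11101101, payload 1101 (4 bits).
Byte 2: 0x90 = 10010000 (10xxxxxx ✓), payload 010000.
Byte 3: 0xA0 = 10100000 (10xxxxxx ✓), payload 100000.
Concatenate: 1101010000100000 = 0xD420 (16 bits → U+D420).

U+D420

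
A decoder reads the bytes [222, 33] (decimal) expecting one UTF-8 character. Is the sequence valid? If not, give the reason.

invalid (non-continuation byte where continuation expected)

Leading byte 0xDE = 11011110 → 2-byte form.
Byte 2 is 0x21 = 00100001, which is not 10xxxxxx — expected a continuation byte.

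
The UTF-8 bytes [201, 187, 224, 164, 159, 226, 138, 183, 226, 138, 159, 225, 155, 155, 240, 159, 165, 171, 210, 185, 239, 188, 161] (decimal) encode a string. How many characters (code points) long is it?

8

Byte at offset 0: 0xC9 = 11001001 → 2-byte char (#1). Advance 2.
Byte at offset 2: 0xE0 = 11100000 → 3-byte char (#2). Advance 3.
Byte at offset 5: 0xE2 = 11100010 → 3-byte char (#3). Advance 3.
Byte at offset 8: 0xE2 = 11100010 → 3-byte char (#4). Advance 3.
Byte at offset 11: 0xE1 = 11100001 → 3-byte char (#5). Advance 3.
Byte at offset 14: 0xF0 = 11110000 → 4-byte char (#6). Advance 4.
Byte at offset 18: 0xD2 = 11010010 → 2-byte char (#7). Advance 2.
Byte at offset 20: 0xEF = 11101111 → 3-byte char (#8). Advance 3.
Reached end at offset 23 after 8 code points.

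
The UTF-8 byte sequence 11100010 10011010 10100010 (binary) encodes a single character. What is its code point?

Leading byte 0xE2 = 11100010 matches 1110xxxx → 3-byte sequence.
Byte 1: 0xE2 = 11100010, payload 0010 (4 bits).
Byte 2: 0x9A = 10011010 (10xxxxxx ✓), payload 011010.
Byte 3: 0xA2 = 10100010 (10xxxxxx ✓), payload 100010.
Concatenate: 0010011010100010 = 0x26A2 (16 bits → U+26A2).

U+26A2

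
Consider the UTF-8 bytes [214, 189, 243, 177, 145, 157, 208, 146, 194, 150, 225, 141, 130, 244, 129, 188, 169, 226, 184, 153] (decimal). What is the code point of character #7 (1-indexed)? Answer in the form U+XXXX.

Offset 0: leading byte 0xD6 = 11010110 → 2-byte char #1 = D6 BD.
Offset 2: leading byte 0xF3 = 11110011 → 4-byte char #2 = F3 B1 91 9D.
Offset 6: leading byte 0xD0 = 11010000 → 2-byte char #3 = D0 92.
Offset 8: leading byte 0xC2 = 11000010 → 2-byte char #4 = C2 96.
Offset 10: leading byte 0xE1 = 11100001 → 3-byte char #5 = E1 8D 82.
Offset 13: leading byte 0xF4 = 11110100 → 4-byte char #6 = F4 81 BC A9.
Offset 17: leading byte 0xE2 = 11100010 → 3-byte char #7 = E2 B8 99.
Leading byte 0xE2 = 11100010 matches 1110xxxx → 3-byte sequence.
Byte 1: 0xE2 = 11100010, payload 0010 (4 bits).
Byte 2: 0xB8 = 10111000 (10xxxxxx ✓), payload 111000.
Byte 3: 0x99 = 10011001 (10xxxxxx ✓), payload 011001.
Concatenate: 0010111000011001 = 0x2E19 (16 bits → U+2E19).

U+2E19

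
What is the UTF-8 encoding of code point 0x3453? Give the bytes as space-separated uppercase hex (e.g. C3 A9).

U+3453 = 0x3453 = 13395 decimal. In range U+0800–U+FFFF → 3-byte form: 1110xxxx 10xxxxxx 10xxxxxx.
Binary (16 bits): 0011010001010011.
Split 4+6+6: 0011 | 010001 | 010011.
Byte 1: 11100011 = 0xE3.
Byte 2: 10010001 = 0x91.
Byte 3: 10010011 = 0x93.

E3 91 93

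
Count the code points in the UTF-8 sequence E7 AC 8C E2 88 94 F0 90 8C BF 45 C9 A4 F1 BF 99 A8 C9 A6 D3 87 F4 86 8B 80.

9

Byte at offset 0: 0xE7 = 11100111 → 3-byte char (#1). Advance 3.
Byte at offset 3: 0xE2 = 11100010 → 3-byte char (#2). Advance 3.
Byte at offset 6: 0xF0 = 11110000 → 4-byte char (#3). Advance 4.
Byte at offset 10: 0x45 = 01000101 → 1-byte char (#4). Advance 1.
Byte at offset 11: 0xC9 = 11001001 → 2-byte char (#5). Advance 2.
Byte at offset 13: 0xF1 = 11110001 → 4-byte char (#6). Advance 4.
Byte at offset 17: 0xC9 = 11001001 → 2-byte char (#7). Advance 2.
Byte at offset 19: 0xD3 = 11010011 → 2-byte char (#8). Advance 2.
Byte at offset 21: 0xF4 = 11110100 → 4-byte char (#9). Advance 4.
Reached end at offset 25 after 9 code points.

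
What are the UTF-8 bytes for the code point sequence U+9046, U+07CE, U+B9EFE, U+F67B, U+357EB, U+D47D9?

U+9046: 3-byte form → E9 81 86.
U+07CE: 2-byte form → DF 8E.
U+B9EFE: 4-byte form → F2 B9 BB BE.
U+F67B: 3-byte form → EF 99 BB.
U+357EB: 4-byte form → F0 B5 9F AB.
U+D47D9: 4-byte form → F3 94 9F 99.
Concatenated (20 bytes): E9 81 86 DF 8E F2 B9 BB BE EF 99 BB F0 B5 9F AB F3 94 9F 99.

E9 81 86 DF 8E F2 B9 BB BE EF 99 BB F0 B5 9F AB F3 94 9F 99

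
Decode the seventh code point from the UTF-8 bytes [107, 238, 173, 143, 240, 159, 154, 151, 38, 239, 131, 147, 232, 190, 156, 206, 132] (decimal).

U+0384

Offset 0: leading byte 0x6B = 01101011 → 1-byte char #1 = 6B.
Offset 1: leading byte 0xEE = 11101110 → 3-byte char #2 = EE AD 8F.
Offset 4: leading byte 0xF0 = 11110000 → 4-byte char #3 = F0 9F 9A 97.
Offset 8: leading byte 0x26 = 00100110 → 1-byte char #4 = 26.
Offset 9: leading byte 0xEF = 11101111 → 3-byte char #5 = EF 83 93.
Offset 12: leading byte 0xE8 = 11101000 → 3-byte char #6 = E8 BE 9C.
Offset 15: leading byte 0xCE = 11001110 → 2-byte char #7 = CE 84.
Leading byte 0xCE = 11001110 matches 110xxxxx → 2-byte sequence.
Byte 1: 0xCE = 11001110, payload 01110 (5 bits).
Byte 2: 0x84 = 10000100 (10xxxxxx ✓), payload 000100.
Concatenate: 01110000100 = 0x384 (11 bits → U+0384).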